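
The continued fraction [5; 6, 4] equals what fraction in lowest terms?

129/25

Fold from the inside: start with 4/1.
  6 + 1/4 = 25/4
  5 + 4/25 = 129/25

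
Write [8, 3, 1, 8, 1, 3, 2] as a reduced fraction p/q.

Fold from the inside: start with 2/1.
  3 + 1/2 = 7/2
  1 + 2/7 = 9/7
  8 + 7/9 = 79/9
  1 + 9/79 = 88/79
  3 + 79/88 = 343/88
  8 + 88/343 = 2832/343

2832/343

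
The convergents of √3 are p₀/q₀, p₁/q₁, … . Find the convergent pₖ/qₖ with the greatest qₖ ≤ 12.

√3 = [1; 1, 2, …] (period length 2).
Convergents:
  p_0/q_0 = 1/1
  p_1/q_1 = 2/1
  p_2/q_2 = 5/3
  p_3/q_3 = 7/4
  p_4/q_4 = 19/11
  p_5/q_5 = 26/15
q_4 = 11 ≤ 12 < 15 = q_5, so the answer is 19/11.

19/11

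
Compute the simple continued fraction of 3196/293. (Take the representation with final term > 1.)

3196 = 10·293 + 266
293 = 1·266 + 27
266 = 9·27 + 23
27 = 1·23 + 4
23 = 5·4 + 3
4 = 1·3 + 1
3 = 3·1 + 0  (stop)
So 3196/293 = [10; 1, 9, 1, 5, 1, 3].

[10; 1, 9, 1, 5, 1, 3]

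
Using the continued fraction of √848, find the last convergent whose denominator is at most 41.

√848 = [29; 8, 3, 3, 3, 8, 58, …] (period length 6).
Convergents:
  p_0/q_0 = 29/1
  p_1/q_1 = 233/8
  p_2/q_2 = 728/25
  p_3/q_3 = 2417/83
q_2 = 25 ≤ 41 < 83 = q_3, so the answer is 728/25.

728/25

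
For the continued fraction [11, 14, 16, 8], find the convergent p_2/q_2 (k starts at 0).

2491/225

Using pₖ = aₖpₖ₋₁ + pₖ₋₂, qₖ = aₖqₖ₋₁ + qₖ₋₂ (with p₋₁=1, p₋₂=0, q₋₁=0, q₋₂=1):
  k=0: a=11, p=11, q=1
  k=1: a=14, p=155, q=14
  k=2: a=16, p=2491, q=225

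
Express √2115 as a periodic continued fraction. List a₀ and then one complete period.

a₀ = ⌊√2115⌋ = 45.
With m₀=0, d₀=1 and mₖ₊₁ = dₖaₖ − mₖ, dₖ₊₁ = (n − mₖ₊₁²)/dₖ, aₖ₊₁ = ⌊(a₀+mₖ₊₁)/dₖ₊₁⌋:
  k=1: m=45, d=90, a=1
  k=2: m=45, d=1, a=90
d=1 and a=2a₀=90 at k=2, so the next step gives (m, d) = (45, 90) again — its k=1 value — and the period has length 2.

[45; 1, 90]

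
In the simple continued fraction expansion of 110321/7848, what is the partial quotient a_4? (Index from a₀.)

3

110321 = 14·7848 + 449   →  a_0 = 14
7848 = 17·449 + 215   →  a_1 = 17
449 = 2·215 + 19   →  a_2 = 2
215 = 11·19 + 6   →  a_3 = 11
19 = 3·6 + 1   →  a_4 = 3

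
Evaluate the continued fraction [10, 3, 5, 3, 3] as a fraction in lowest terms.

Using pₖ = aₖpₖ₋₁ + pₖ₋₂ and qₖ = aₖqₖ₋₁ + qₖ₋₂:
  k=0: a=10, p=10, q=1
  k=1: a=3, p=31, q=3
  k=2: a=5, p=165, q=16
  k=3: a=3, p=526, q=51
  k=4: a=3, p=1743, q=169

1743/169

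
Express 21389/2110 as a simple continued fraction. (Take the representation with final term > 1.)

21389 = 10×2110 + 289
2110 = 7×289 + 87
289 = 3×87 + 28
87 = 3×28 + 3
28 = 9×3 + 1
3 = 3×1 + 0  (stop)
So 21389/2110 = [10; 7, 3, 3, 9, 3].

[10; 7, 3, 3, 9, 3]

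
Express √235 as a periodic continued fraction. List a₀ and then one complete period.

[15; 3, 30]

a₀ = ⌊√235⌋ = 15.
With m₀=0, d₀=1 and mₖ₊₁ = dₖaₖ − mₖ, dₖ₊₁ = (n − mₖ₊₁²)/dₖ, aₖ₊₁ = ⌊(a₀+mₖ₊₁)/dₖ₊₁⌋:
  k=1: m=15, d=10, a=3
  k=2: m=15, d=1, a=30
d=1 and a=2a₀=30 at k=2, so the next step gives (m, d) = (15, 10) again — its k=1 value — and the period has length 2.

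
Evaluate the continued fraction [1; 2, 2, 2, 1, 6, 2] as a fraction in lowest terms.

Fold from the inside: start with 2/1.
  6 + 1/2 = 13/2
  1 + 2/13 = 15/13
  2 + 13/15 = 43/15
  2 + 15/43 = 101/43
  2 + 43/101 = 245/101
  1 + 101/245 = 346/245

346/245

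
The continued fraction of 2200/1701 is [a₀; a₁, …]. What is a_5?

2200 = 1·1701 + 499   →  a_0 = 1
1701 = 3·499 + 204   →  a_1 = 3
499 = 2·204 + 91   →  a_2 = 2
204 = 2·91 + 22   →  a_3 = 2
91 = 4·22 + 3   →  a_4 = 4
22 = 7·3 + 1   →  a_5 = 7

7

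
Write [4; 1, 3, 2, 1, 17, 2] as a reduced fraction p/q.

2256/473

Using pₖ = aₖpₖ₋₁ + pₖ₋₂ and qₖ = aₖqₖ₋₁ + qₖ₋₂:
  k=0: a=4, p=4, q=1
  k=1: a=1, p=5, q=1
  k=2: a=3, p=19, q=4
  k=3: a=2, p=43, q=9
  k=4: a=1, p=62, q=13
  k=5: a=17, p=1097, q=230
  k=6: a=2, p=2256, q=473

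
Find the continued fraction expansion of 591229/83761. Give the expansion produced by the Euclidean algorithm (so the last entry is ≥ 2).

[7; 17, 11, 2, 12, 17]

591229 = 7·83761 + 4902
83761 = 17·4902 + 427
4902 = 11·427 + 205
427 = 2·205 + 17
205 = 12·17 + 1
17 = 17·1 + 0  (stop)
So 591229/83761 = [7; 17, 11, 2, 12, 17].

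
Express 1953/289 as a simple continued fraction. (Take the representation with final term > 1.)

[6; 1, 3, 7, 1, 3, 2]

1953 = 6*289 + 219
289 = 1*219 + 70
219 = 3*70 + 9
70 = 7*9 + 7
9 = 1*7 + 2
7 = 3*2 + 1
2 = 2*1 + 0  (stop)
So 1953/289 = [6; 1, 3, 7, 1, 3, 2].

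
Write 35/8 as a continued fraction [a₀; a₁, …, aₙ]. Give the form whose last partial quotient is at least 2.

35 = 4×8 + 3
8 = 2×3 + 2
3 = 1×2 + 1
2 = 2×1 + 0  (stop)
So 35/8 = [4; 2, 1, 2].

[4; 2, 1, 2]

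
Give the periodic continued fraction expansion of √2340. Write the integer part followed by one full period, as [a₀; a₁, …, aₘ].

[48; 2, 1, 2, 10, 2, 1, 2, 96]

a₀ = ⌊√2340⌋ = 48.
With m₀=0, d₀=1 and mₖ₊₁ = dₖaₖ − mₖ, dₖ₊₁ = (n − mₖ₊₁²)/dₖ, aₖ₊₁ = ⌊(a₀+mₖ₊₁)/dₖ₊₁⌋:
  k=1: m=48, d=36, a=2
  k=2: m=24, d=49, a=1
  k=3: m=25, d=35, a=2
  k=4: m=45, d=9, a=10
  k=5: m=45, d=35, a=2
  k=6: m=25, d=49, a=1
  k=7: m=24, d=36, a=2
  k=8: m=48, d=1, a=96
d=1 and a=2a₀=96 at k=8, so the next step gives (m, d) = (48, 36) again — its k=1 value — and the period has length 8.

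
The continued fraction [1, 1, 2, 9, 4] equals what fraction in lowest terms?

Fold from the inside: start with 4/1.
  9 + 1/4 = 37/4
  2 + 4/37 = 78/37
  1 + 37/78 = 115/78
  1 + 78/115 = 193/115

193/115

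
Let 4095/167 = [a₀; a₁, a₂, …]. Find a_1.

4095 = 24·167 + 87   →  a_0 = 24
167 = 1·87 + 80   →  a_1 = 1

1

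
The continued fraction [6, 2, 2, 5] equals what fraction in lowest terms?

173/27

Using pₖ = aₖpₖ₋₁ + pₖ₋₂ and qₖ = aₖqₖ₋₁ + qₖ₋₂:
  k=0: a=6, p=6, q=1
  k=1: a=2, p=13, q=2
  k=2: a=2, p=32, q=5
  k=3: a=5, p=173, q=27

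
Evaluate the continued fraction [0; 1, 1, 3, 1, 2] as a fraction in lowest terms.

Using pₖ = aₖpₖ₋₁ + pₖ₋₂ and qₖ = aₖqₖ₋₁ + qₖ₋₂:
  k=0: a=0, p=0, q=1
  k=1: a=1, p=1, q=1
  k=2: a=1, p=1, q=2
  k=3: a=3, p=4, q=7
  k=4: a=1, p=5, q=9
  k=5: a=2, p=14, q=25

14/25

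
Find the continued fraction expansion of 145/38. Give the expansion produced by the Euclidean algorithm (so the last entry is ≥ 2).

[3; 1, 4, 2, 3]

145 = 3·38 + 31
38 = 1·31 + 7
31 = 4·7 + 3
7 = 2·3 + 1
3 = 3·1 + 0  (stop)
So 145/38 = [3; 1, 4, 2, 3].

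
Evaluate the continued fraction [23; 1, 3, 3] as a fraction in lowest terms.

309/13

Using pₖ = aₖpₖ₋₁ + pₖ₋₂ and qₖ = aₖqₖ₋₁ + qₖ₋₂:
  k=0: a=23, p=23, q=1
  k=1: a=1, p=24, q=1
  k=2: a=3, p=95, q=4
  k=3: a=3, p=309, q=13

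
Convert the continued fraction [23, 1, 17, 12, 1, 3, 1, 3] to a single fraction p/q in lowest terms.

Using pₖ = aₖpₖ₋₁ + pₖ₋₂ and qₖ = aₖqₖ₋₁ + qₖ₋₂:
  k=0: a=23, p=23, q=1
  k=1: a=1, p=24, q=1
  k=2: a=17, p=431, q=18
  k=3: a=12, p=5196, q=217
  k=4: a=1, p=5627, q=235
  k=5: a=3, p=22077, q=922
  k=6: a=1, p=27704, q=1157
  k=7: a=3, p=105189, q=4393

105189/4393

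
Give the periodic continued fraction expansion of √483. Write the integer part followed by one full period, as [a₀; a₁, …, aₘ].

a₀ = ⌊√483⌋ = 21.
With m₀=0, d₀=1 and mₖ₊₁ = dₖaₖ − mₖ, dₖ₊₁ = (n − mₖ₊₁²)/dₖ, aₖ₊₁ = ⌊(a₀+mₖ₊₁)/dₖ₊₁⌋:
  k=1: m=21, d=42, a=1
  k=2: m=21, d=1, a=42
d=1 and a=2a₀=42 at k=2, so the next step gives (m, d) = (21, 42) again — its k=1 value — and the period has length 2.

[21; 1, 42]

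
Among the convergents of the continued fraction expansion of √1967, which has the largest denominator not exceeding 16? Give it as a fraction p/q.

133/3

√1967 = [44; 2, 1, 5, 1, 2, 88, …] (period length 6).
Convergents:
  p_0/q_0 = 44/1
  p_1/q_1 = 89/2
  p_2/q_2 = 133/3
  p_3/q_3 = 754/17
q_2 = 3 ≤ 16 < 17 = q_3, so the answer is 133/3.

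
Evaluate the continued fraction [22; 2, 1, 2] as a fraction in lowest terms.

179/8

Fold from the inside: start with 2/1.
  1 + 1/2 = 3/2
  2 + 2/3 = 8/3
  22 + 3/8 = 179/8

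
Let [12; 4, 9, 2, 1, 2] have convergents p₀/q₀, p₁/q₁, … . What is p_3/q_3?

955/78

Using pₖ = aₖpₖ₋₁ + pₖ₋₂, qₖ = aₖqₖ₋₁ + qₖ₋₂ (with p₋₁=1, p₋₂=0, q₋₁=0, q₋₂=1):
  k=0: a=12, p=12, q=1
  k=1: a=4, p=49, q=4
  k=2: a=9, p=453, q=37
  k=3: a=2, p=955, q=78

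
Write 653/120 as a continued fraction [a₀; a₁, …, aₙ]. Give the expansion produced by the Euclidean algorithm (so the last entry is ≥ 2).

[5; 2, 3, 1, 3, 1, 2]

653 = 5*120 + 53
120 = 2*53 + 14
53 = 3*14 + 11
14 = 1*11 + 3
11 = 3*3 + 2
3 = 1*2 + 1
2 = 2*1 + 0  (stop)
So 653/120 = [5; 2, 3, 1, 3, 1, 2].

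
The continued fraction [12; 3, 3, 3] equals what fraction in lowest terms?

Fold from the inside: start with 3/1.
  3 + 1/3 = 10/3
  3 + 3/10 = 33/10
  12 + 10/33 = 406/33

406/33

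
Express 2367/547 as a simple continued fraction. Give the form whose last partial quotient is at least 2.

[4; 3, 17, 1, 9]

2367 = 4*547 + 179
547 = 3*179 + 10
179 = 17*10 + 9
10 = 1*9 + 1
9 = 9*1 + 0  (stop)
So 2367/547 = [4; 3, 17, 1, 9].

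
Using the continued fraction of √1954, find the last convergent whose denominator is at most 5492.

√1954 = [44; 4, 1, 9, 44, 9, 1, 4, 88, …] (period length 8).
Convergents:
  p_0/q_0 = 44/1
  p_1/q_1 = 177/4
  p_2/q_2 = 221/5
  p_3/q_3 = 2166/49
  p_4/q_4 = 95525/2161
  p_5/q_5 = 861891/19498
q_4 = 2161 ≤ 5492 < 19498 = q_5, so the answer is 95525/2161.

95525/2161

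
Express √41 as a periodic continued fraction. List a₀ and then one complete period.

a₀ = ⌊√41⌋ = 6.
With m₀=0, d₀=1 and mₖ₊₁ = dₖaₖ − mₖ, dₖ₊₁ = (n − mₖ₊₁²)/dₖ, aₖ₊₁ = ⌊(a₀+mₖ₊₁)/dₖ₊₁⌋:
  k=1: m=6, d=5, a=2
  k=2: m=4, d=5, a=2
  k=3: m=6, d=1, a=12
d=1 and a=2a₀=12 at k=3, so the next step gives (m, d) = (6, 5) again — its k=1 value — and the period has length 3.

[6; 2, 2, 12]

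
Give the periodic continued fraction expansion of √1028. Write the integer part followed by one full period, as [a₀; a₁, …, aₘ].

a₀ = ⌊√1028⌋ = 32.
With m₀=0, d₀=1 and mₖ₊₁ = dₖaₖ − mₖ, dₖ₊₁ = (n − mₖ₊₁²)/dₖ, aₖ₊₁ = ⌊(a₀+mₖ₊₁)/dₖ₊₁⌋:
  k=1: m=32, d=4, a=16
  k=2: m=32, d=1, a=64
d=1 and a=2a₀=64 at k=2, so the next step gives (m, d) = (32, 4) again — its k=1 value — and the period has length 2.

[32; 16, 64]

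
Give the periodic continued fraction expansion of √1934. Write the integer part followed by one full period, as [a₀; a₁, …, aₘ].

a₀ = ⌊√1934⌋ = 43.
With m₀=0, d₀=1 and mₖ₊₁ = dₖaₖ − mₖ, dₖ₊₁ = (n − mₖ₊₁²)/dₖ, aₖ₊₁ = ⌊(a₀+mₖ₊₁)/dₖ₊₁⌋:
  k=1: m=43, d=85, a=1
  k=2: m=42, d=2, a=42
  k=3: m=42, d=85, a=1
  k=4: m=43, d=1, a=86
d=1 and a=2a₀=86 at k=4, so the next step gives (m, d) = (43, 85) again — its k=1 value — and the period has length 4.

[43; 1, 42, 1, 86]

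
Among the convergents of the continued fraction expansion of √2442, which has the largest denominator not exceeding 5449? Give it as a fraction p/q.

117315/2374

√2442 = [49; 2, 2, 2, 98, …] (period length 4).
Convergents:
  p_0/q_0 = 49/1
  p_1/q_1 = 99/2
  p_2/q_2 = 247/5
  p_3/q_3 = 593/12
  p_4/q_4 = 58361/1181
  p_5/q_5 = 117315/2374
  p_6/q_6 = 292991/5929
q_5 = 2374 ≤ 5449 < 5929 = q_6, so the answer is 117315/2374.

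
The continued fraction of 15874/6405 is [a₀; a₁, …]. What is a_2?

11

15874 = 2·6405 + 3064   →  a_0 = 2
6405 = 2·3064 + 277   →  a_1 = 2
3064 = 11·277 + 17   →  a_2 = 11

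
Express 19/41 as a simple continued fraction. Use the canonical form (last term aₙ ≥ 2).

19 = 0*41 + 19
41 = 2*19 + 3
19 = 6*3 + 1
3 = 3*1 + 0  (stop)
So 19/41 = [0; 2, 6, 3].

[0; 2, 6, 3]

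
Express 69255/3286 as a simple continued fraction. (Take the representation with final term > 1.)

69255 = 21×3286 + 249
3286 = 13×249 + 49
249 = 5×49 + 4
49 = 12×4 + 1
4 = 4×1 + 0  (stop)
So 69255/3286 = [21; 13, 5, 12, 4].

[21; 13, 5, 12, 4]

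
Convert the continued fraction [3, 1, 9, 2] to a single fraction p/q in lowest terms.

Using pₖ = aₖpₖ₋₁ + pₖ₋₂ and qₖ = aₖqₖ₋₁ + qₖ₋₂:
  k=0: a=3, p=3, q=1
  k=1: a=1, p=4, q=1
  k=2: a=9, p=39, q=10
  k=3: a=2, p=82, q=21

82/21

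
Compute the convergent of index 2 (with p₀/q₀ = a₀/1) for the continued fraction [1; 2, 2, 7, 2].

Using pₖ = aₖpₖ₋₁ + pₖ₋₂, qₖ = aₖqₖ₋₁ + qₖ₋₂ (with p₋₁=1, p₋₂=0, q₋₁=0, q₋₂=1):
  k=0: a=1, p=1, q=1
  k=1: a=2, p=3, q=2
  k=2: a=2, p=7, q=5

7/5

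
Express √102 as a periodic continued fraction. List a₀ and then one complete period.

a₀ = ⌊√102⌋ = 10.
With m₀=0, d₀=1 and mₖ₊₁ = dₖaₖ − mₖ, dₖ₊₁ = (n − mₖ₊₁²)/dₖ, aₖ₊₁ = ⌊(a₀+mₖ₊₁)/dₖ₊₁⌋:
  k=1: m=10, d=2, a=10
  k=2: m=10, d=1, a=20
d=1 and a=2a₀=20 at k=2, so the next step gives (m, d) = (10, 2) again — its k=1 value — and the period has length 2.

[10; 10, 20]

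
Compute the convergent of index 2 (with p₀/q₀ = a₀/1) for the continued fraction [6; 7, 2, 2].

92/15

Using pₖ = aₖpₖ₋₁ + pₖ₋₂, qₖ = aₖqₖ₋₁ + qₖ₋₂ (with p₋₁=1, p₋₂=0, q₋₁=0, q₋₂=1):
  k=0: a=6, p=6, q=1
  k=1: a=7, p=43, q=7
  k=2: a=2, p=92, q=15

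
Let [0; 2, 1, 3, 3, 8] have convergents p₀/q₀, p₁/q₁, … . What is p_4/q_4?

Using pₖ = aₖpₖ₋₁ + pₖ₋₂, qₖ = aₖqₖ₋₁ + qₖ₋₂ (with p₋₁=1, p₋₂=0, q₋₁=0, q₋₂=1):
  k=0: a=0, p=0, q=1
  k=1: a=2, p=1, q=2
  k=2: a=1, p=1, q=3
  k=3: a=3, p=4, q=11
  k=4: a=3, p=13, q=36

13/36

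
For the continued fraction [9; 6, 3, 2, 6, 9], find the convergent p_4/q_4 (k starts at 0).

2592/283

Using pₖ = aₖpₖ₋₁ + pₖ₋₂, qₖ = aₖqₖ₋₁ + qₖ₋₂ (with p₋₁=1, p₋₂=0, q₋₁=0, q₋₂=1):
  k=0: a=9, p=9, q=1
  k=1: a=6, p=55, q=6
  k=2: a=3, p=174, q=19
  k=3: a=2, p=403, q=44
  k=4: a=6, p=2592, q=283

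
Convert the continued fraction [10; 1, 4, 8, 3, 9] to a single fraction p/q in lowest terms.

Using pₖ = aₖpₖ₋₁ + pₖ₋₂ and qₖ = aₖqₖ₋₁ + qₖ₋₂:
  k=0: a=10, p=10, q=1
  k=1: a=1, p=11, q=1
  k=2: a=4, p=54, q=5
  k=3: a=8, p=443, q=41
  k=4: a=3, p=1383, q=128
  k=5: a=9, p=12890, q=1193

12890/1193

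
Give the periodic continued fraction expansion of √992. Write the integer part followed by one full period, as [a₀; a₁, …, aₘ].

a₀ = ⌊√992⌋ = 31.
With m₀=0, d₀=1 and mₖ₊₁ = dₖaₖ − mₖ, dₖ₊₁ = (n − mₖ₊₁²)/dₖ, aₖ₊₁ = ⌊(a₀+mₖ₊₁)/dₖ₊₁⌋:
  k=1: m=31, d=31, a=2
  k=2: m=31, d=1, a=62
d=1 and a=2a₀=62 at k=2, so the next step gives (m, d) = (31, 31) again — its k=1 value — and the period has length 2.

[31; 2, 62]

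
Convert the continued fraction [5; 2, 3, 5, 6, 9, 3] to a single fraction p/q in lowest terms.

Using pₖ = aₖpₖ₋₁ + pₖ₋₂ and qₖ = aₖqₖ₋₁ + qₖ₋₂:
  k=0: a=5, p=5, q=1
  k=1: a=2, p=11, q=2
  k=2: a=3, p=38, q=7
  k=3: a=5, p=201, q=37
  k=4: a=6, p=1244, q=229
  k=5: a=9, p=11397, q=2098
  k=6: a=3, p=35435, q=6523

35435/6523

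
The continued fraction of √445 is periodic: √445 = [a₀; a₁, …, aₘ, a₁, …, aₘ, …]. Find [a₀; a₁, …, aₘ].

a₀ = ⌊√445⌋ = 21.
With m₀=0, d₀=1 and mₖ₊₁ = dₖaₖ − mₖ, dₖ₊₁ = (n − mₖ₊₁²)/dₖ, aₖ₊₁ = ⌊(a₀+mₖ₊₁)/dₖ₊₁⌋:
  k=1: m=21, d=4, a=10
  k=2: m=19, d=21, a=1
  k=3: m=2, d=21, a=1
  k=4: m=19, d=4, a=10
  k=5: m=21, d=1, a=42
d=1 and a=2a₀=42 at k=5, so the next step gives (m, d) = (21, 4) again — its k=1 value — and the period has length 5.

[21; 10, 1, 1, 10, 42]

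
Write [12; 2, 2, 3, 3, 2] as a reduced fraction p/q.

1601/129

Using pₖ = aₖpₖ₋₁ + pₖ₋₂ and qₖ = aₖqₖ₋₁ + qₖ₋₂:
  k=0: a=12, p=12, q=1
  k=1: a=2, p=25, q=2
  k=2: a=2, p=62, q=5
  k=3: a=3, p=211, q=17
  k=4: a=3, p=695, q=56
  k=5: a=2, p=1601, q=129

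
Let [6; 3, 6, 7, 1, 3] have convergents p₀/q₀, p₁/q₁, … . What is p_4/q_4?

979/155

Using pₖ = aₖpₖ₋₁ + pₖ₋₂, qₖ = aₖqₖ₋₁ + qₖ₋₂ (with p₋₁=1, p₋₂=0, q₋₁=0, q₋₂=1):
  k=0: a=6, p=6, q=1
  k=1: a=3, p=19, q=3
  k=2: a=6, p=120, q=19
  k=3: a=7, p=859, q=136
  k=4: a=1, p=979, q=155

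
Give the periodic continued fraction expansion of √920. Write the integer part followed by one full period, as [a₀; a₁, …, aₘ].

[30; 3, 60]

a₀ = ⌊√920⌋ = 30.
With m₀=0, d₀=1 and mₖ₊₁ = dₖaₖ − mₖ, dₖ₊₁ = (n − mₖ₊₁²)/dₖ, aₖ₊₁ = ⌊(a₀+mₖ₊₁)/dₖ₊₁⌋:
  k=1: m=30, d=20, a=3
  k=2: m=30, d=1, a=60
d=1 and a=2a₀=60 at k=2, so the next step gives (m, d) = (30, 20) again — its k=1 value — and the period has length 2.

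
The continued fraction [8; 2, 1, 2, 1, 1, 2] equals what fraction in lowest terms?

410/49

Using pₖ = aₖpₖ₋₁ + pₖ₋₂ and qₖ = aₖqₖ₋₁ + qₖ₋₂:
  k=0: a=8, p=8, q=1
  k=1: a=2, p=17, q=2
  k=2: a=1, p=25, q=3
  k=3: a=2, p=67, q=8
  k=4: a=1, p=92, q=11
  k=5: a=1, p=159, q=19
  k=6: a=2, p=410, q=49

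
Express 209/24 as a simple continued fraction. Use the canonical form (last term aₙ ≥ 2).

209 = 8×24 + 17
24 = 1×17 + 7
17 = 2×7 + 3
7 = 2×3 + 1
3 = 3×1 + 0  (stop)
So 209/24 = [8; 1, 2, 2, 3].

[8; 1, 2, 2, 3]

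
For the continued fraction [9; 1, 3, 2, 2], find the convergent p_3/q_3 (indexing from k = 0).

Using pₖ = aₖpₖ₋₁ + pₖ₋₂, qₖ = aₖqₖ₋₁ + qₖ₋₂ (with p₋₁=1, p₋₂=0, q₋₁=0, q₋₂=1):
  k=0: a=9, p=9, q=1
  k=1: a=1, p=10, q=1
  k=2: a=3, p=39, q=4
  k=3: a=2, p=88, q=9

88/9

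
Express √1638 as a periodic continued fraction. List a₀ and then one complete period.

a₀ = ⌊√1638⌋ = 40.

[40; 2, 8, 2, 80]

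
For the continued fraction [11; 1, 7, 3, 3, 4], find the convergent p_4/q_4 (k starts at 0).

Using pₖ = aₖpₖ₋₁ + pₖ₋₂, qₖ = aₖqₖ₋₁ + qₖ₋₂ (with p₋₁=1, p₋₂=0, q₋₁=0, q₋₂=1):
  k=0: a=11, p=11, q=1
  k=1: a=1, p=12, q=1
  k=2: a=7, p=95, q=8
  k=3: a=3, p=297, q=25
  k=4: a=3, p=986, q=83

986/83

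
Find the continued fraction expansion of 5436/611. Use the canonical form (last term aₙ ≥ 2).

[8; 1, 8, 1, 2, 3, 6]

5436 = 8*611 + 548
611 = 1*548 + 63
548 = 8*63 + 44
63 = 1*44 + 19
44 = 2*19 + 6
19 = 3*6 + 1
6 = 6*1 + 0  (stop)
So 5436/611 = [8; 1, 8, 1, 2, 3, 6].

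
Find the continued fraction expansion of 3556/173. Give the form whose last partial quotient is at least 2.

3556 = 20×173 + 96
173 = 1×96 + 77
96 = 1×77 + 19
77 = 4×19 + 1
19 = 19×1 + 0  (stop)
So 3556/173 = [20; 1, 1, 4, 19].

[20; 1, 1, 4, 19]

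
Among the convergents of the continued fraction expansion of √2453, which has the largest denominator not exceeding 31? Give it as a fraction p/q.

√2453 = [49; 1, 1, 8, 1, 1, 98, …] (period length 6).
Convergents:
  p_0/q_0 = 49/1
  p_1/q_1 = 50/1
  p_2/q_2 = 99/2
  p_3/q_3 = 842/17
  p_4/q_4 = 941/19
  p_5/q_5 = 1783/36
q_4 = 19 ≤ 31 < 36 = q_5, so the answer is 941/19.

941/19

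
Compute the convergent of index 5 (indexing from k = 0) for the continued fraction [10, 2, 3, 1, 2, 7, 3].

Using pₖ = aₖpₖ₋₁ + pₖ₋₂, qₖ = aₖqₖ₋₁ + qₖ₋₂ (with p₋₁=1, p₋₂=0, q₋₁=0, q₋₂=1):
  k=0: a=10, p=10, q=1
  k=1: a=2, p=21, q=2
  k=2: a=3, p=73, q=7
  k=3: a=1, p=94, q=9
  k=4: a=2, p=261, q=25
  k=5: a=7, p=1921, q=184

1921/184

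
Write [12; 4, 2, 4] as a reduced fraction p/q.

Fold from the inside: start with 4/1.
  2 + 1/4 = 9/4
  4 + 4/9 = 40/9
  12 + 9/40 = 489/40

489/40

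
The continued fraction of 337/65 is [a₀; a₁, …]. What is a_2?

2

337 = 5·65 + 12   →  a_0 = 5
65 = 5·12 + 5   →  a_1 = 5
12 = 2·5 + 2   →  a_2 = 2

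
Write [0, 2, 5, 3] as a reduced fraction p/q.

16/35

Using pₖ = aₖpₖ₋₁ + pₖ₋₂ and qₖ = aₖqₖ₋₁ + qₖ₋₂:
  k=0: a=0, p=0, q=1
  k=1: a=2, p=1, q=2
  k=2: a=5, p=5, q=11
  k=3: a=3, p=16, q=35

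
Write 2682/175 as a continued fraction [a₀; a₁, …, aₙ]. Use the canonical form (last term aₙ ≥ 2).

2682 = 15*175 + 57
175 = 3*57 + 4
57 = 14*4 + 1
4 = 4*1 + 0  (stop)
So 2682/175 = [15; 3, 14, 4].

[15; 3, 14, 4]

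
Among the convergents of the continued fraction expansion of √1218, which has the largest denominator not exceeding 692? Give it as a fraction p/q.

24046/689

√1218 = [34; 1, 8, 1, 68, …] (period length 4).
Convergents:
  p_0/q_0 = 34/1
  p_1/q_1 = 35/1
  p_2/q_2 = 314/9
  p_3/q_3 = 349/10
  p_4/q_4 = 24046/689
  p_5/q_5 = 24395/699
q_4 = 689 ≤ 692 < 699 = q_5, so the answer is 24046/689.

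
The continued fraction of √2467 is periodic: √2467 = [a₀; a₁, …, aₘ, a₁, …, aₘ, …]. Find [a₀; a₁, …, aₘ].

a₀ = ⌊√2467⌋ = 49.
With m₀=0, d₀=1 and mₖ₊₁ = dₖaₖ − mₖ, dₖ₊₁ = (n − mₖ₊₁²)/dₖ, aₖ₊₁ = ⌊(a₀+mₖ₊₁)/dₖ₊₁⌋:
  k=1: m=49, d=66, a=1
  k=2: m=17, d=33, a=2
  k=3: m=49, d=2, a=49
  k=4: m=49, d=33, a=2
  k=5: m=17, d=66, a=1
  k=6: m=49, d=1, a=98
d=1 and a=2a₀=98 at k=6, so the next step gives (m, d) = (49, 66) again — its k=1 value — and the period has length 6.

[49; 1, 2, 49, 2, 1, 98]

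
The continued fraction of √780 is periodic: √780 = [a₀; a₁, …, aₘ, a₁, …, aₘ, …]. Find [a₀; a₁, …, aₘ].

[27; 1, 12, 1, 54]

a₀ = ⌊√780⌋ = 27.
With m₀=0, d₀=1 and mₖ₊₁ = dₖaₖ − mₖ, dₖ₊₁ = (n − mₖ₊₁²)/dₖ, aₖ₊₁ = ⌊(a₀+mₖ₊₁)/dₖ₊₁⌋:
  k=1: m=27, d=51, a=1
  k=2: m=24, d=4, a=12
  k=3: m=24, d=51, a=1
  k=4: m=27, d=1, a=54
d=1 and a=2a₀=54 at k=4, so the next step gives (m, d) = (27, 51) again — its k=1 value — and the period has length 4.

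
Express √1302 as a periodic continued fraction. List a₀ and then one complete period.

[36; 12, 72]

a₀ = ⌊√1302⌋ = 36.
With m₀=0, d₀=1 and mₖ₊₁ = dₖaₖ − mₖ, dₖ₊₁ = (n − mₖ₊₁²)/dₖ, aₖ₊₁ = ⌊(a₀+mₖ₊₁)/dₖ₊₁⌋:
  k=1: m=36, d=6, a=12
  k=2: m=36, d=1, a=72
d=1 and a=2a₀=72 at k=2, so the next step gives (m, d) = (36, 6) again — its k=1 value — and the period has length 2.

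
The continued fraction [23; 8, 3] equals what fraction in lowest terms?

Using pₖ = aₖpₖ₋₁ + pₖ₋₂ and qₖ = aₖqₖ₋₁ + qₖ₋₂:
  k=0: a=23, p=23, q=1
  k=1: a=8, p=185, q=8
  k=2: a=3, p=578, q=25

578/25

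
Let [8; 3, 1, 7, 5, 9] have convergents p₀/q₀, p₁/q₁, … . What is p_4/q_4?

Using pₖ = aₖpₖ₋₁ + pₖ₋₂, qₖ = aₖqₖ₋₁ + qₖ₋₂ (with p₋₁=1, p₋₂=0, q₋₁=0, q₋₂=1):
  k=0: a=8, p=8, q=1
  k=1: a=3, p=25, q=3
  k=2: a=1, p=33, q=4
  k=3: a=7, p=256, q=31
  k=4: a=5, p=1313, q=159

1313/159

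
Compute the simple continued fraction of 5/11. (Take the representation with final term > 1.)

[0; 2, 5]

5 = 0×11 + 5
11 = 2×5 + 1
5 = 5×1 + 0  (stop)
So 5/11 = [0; 2, 5].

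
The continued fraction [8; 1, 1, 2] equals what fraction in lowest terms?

Using pₖ = aₖpₖ₋₁ + pₖ₋₂ and qₖ = aₖqₖ₋₁ + qₖ₋₂:
  k=0: a=8, p=8, q=1
  k=1: a=1, p=9, q=1
  k=2: a=1, p=17, q=2
  k=3: a=2, p=43, q=5

43/5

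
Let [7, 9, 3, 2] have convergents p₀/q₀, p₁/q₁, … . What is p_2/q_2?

Using pₖ = aₖpₖ₋₁ + pₖ₋₂, qₖ = aₖqₖ₋₁ + qₖ₋₂ (with p₋₁=1, p₋₂=0, q₋₁=0, q₋₂=1):
  k=0: a=7, p=7, q=1
  k=1: a=9, p=64, q=9
  k=2: a=3, p=199, q=28

199/28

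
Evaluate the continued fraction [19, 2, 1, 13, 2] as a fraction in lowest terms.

1644/85

Fold from the inside: start with 2/1.
  13 + 1/2 = 27/2
  1 + 2/27 = 29/27
  2 + 27/29 = 85/29
  19 + 29/85 = 1644/85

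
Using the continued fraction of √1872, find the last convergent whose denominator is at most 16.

√1872 = [43; 3, 1, 3, 86, …] (period length 4).
Convergents:
  p_0/q_0 = 43/1
  p_1/q_1 = 130/3
  p_2/q_2 = 173/4
  p_3/q_3 = 649/15
  p_4/q_4 = 55987/1294
q_3 = 15 ≤ 16 < 1294 = q_4, so the answer is 649/15.

649/15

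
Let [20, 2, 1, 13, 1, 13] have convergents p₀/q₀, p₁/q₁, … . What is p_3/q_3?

834/41

Using pₖ = aₖpₖ₋₁ + pₖ₋₂, qₖ = aₖqₖ₋₁ + qₖ₋₂ (with p₋₁=1, p₋₂=0, q₋₁=0, q₋₂=1):
  k=0: a=20, p=20, q=1
  k=1: a=2, p=41, q=2
  k=2: a=1, p=61, q=3
  k=3: a=13, p=834, q=41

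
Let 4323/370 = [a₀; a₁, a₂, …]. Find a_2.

4323 = 11·370 + 253   →  a_0 = 11
370 = 1·253 + 117   →  a_1 = 1
253 = 2·117 + 19   →  a_2 = 2

2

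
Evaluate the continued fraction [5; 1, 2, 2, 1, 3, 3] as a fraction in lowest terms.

690/121

Fold from the inside: start with 3/1.
  3 + 1/3 = 10/3
  1 + 3/10 = 13/10
  2 + 10/13 = 36/13
  2 + 13/36 = 85/36
  1 + 36/85 = 121/85
  5 + 85/121 = 690/121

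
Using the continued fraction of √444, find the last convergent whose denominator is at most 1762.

12411/589

√444 = [21; 14, 42, …] (period length 2).
Convergents:
  p_0/q_0 = 21/1
  p_1/q_1 = 295/14
  p_2/q_2 = 12411/589
  p_3/q_3 = 174049/8260
q_2 = 589 ≤ 1762 < 8260 = q_3, so the answer is 12411/589.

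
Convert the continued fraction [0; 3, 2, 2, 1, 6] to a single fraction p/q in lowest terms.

47/161

Fold from the inside: start with 6/1.
  1 + 1/6 = 7/6
  2 + 6/7 = 20/7
  2 + 7/20 = 47/20
  3 + 20/47 = 161/47
  0 + 47/161 = 47/161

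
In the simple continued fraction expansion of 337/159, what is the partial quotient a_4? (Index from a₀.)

337 = 2·159 + 19   →  a_0 = 2
159 = 8·19 + 7   →  a_1 = 8
19 = 2·7 + 5   →  a_2 = 2
7 = 1·5 + 2   →  a_3 = 1
5 = 2·2 + 1   →  a_4 = 2

2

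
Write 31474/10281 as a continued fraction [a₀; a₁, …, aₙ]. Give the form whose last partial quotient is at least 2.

[3; 16, 3, 2, 2, 3, 3, 3]

31474 = 3*10281 + 631
10281 = 16*631 + 185
631 = 3*185 + 76
185 = 2*76 + 33
76 = 2*33 + 10
33 = 3*10 + 3
10 = 3*3 + 1
3 = 3*1 + 0  (stop)
So 31474/10281 = [3; 16, 3, 2, 2, 3, 3, 3].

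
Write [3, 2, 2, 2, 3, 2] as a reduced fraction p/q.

321/94

Fold from the inside: start with 2/1.
  3 + 1/2 = 7/2
  2 + 2/7 = 16/7
  2 + 7/16 = 39/16
  2 + 16/39 = 94/39
  3 + 39/94 = 321/94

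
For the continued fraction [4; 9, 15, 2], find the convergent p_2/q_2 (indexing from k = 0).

559/136

Using pₖ = aₖpₖ₋₁ + pₖ₋₂, qₖ = aₖqₖ₋₁ + qₖ₋₂ (with p₋₁=1, p₋₂=0, q₋₁=0, q₋₂=1):
  k=0: a=4, p=4, q=1
  k=1: a=9, p=37, q=9
  k=2: a=15, p=559, q=136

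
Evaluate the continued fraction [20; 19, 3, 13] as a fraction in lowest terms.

Fold from the inside: start with 13/1.
  3 + 1/13 = 40/13
  19 + 13/40 = 773/40
  20 + 40/773 = 15500/773

15500/773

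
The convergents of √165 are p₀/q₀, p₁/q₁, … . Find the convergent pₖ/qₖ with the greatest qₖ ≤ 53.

√165 = [12; 1, 5, 2, 5, 1, 24, …] (period length 6).
Convergents:
  p_0/q_0 = 12/1
  p_1/q_1 = 13/1
  p_2/q_2 = 77/6
  p_3/q_3 = 167/13
  p_4/q_4 = 912/71
q_3 = 13 ≤ 53 < 71 = q_4, so the answer is 167/13.

167/13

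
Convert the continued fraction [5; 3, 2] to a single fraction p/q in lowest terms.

37/7

Fold from the inside: start with 2/1.
  3 + 1/2 = 7/2
  5 + 2/7 = 37/7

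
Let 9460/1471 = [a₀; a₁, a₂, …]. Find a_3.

9460 = 6·1471 + 634   →  a_0 = 6
1471 = 2·634 + 203   →  a_1 = 2
634 = 3·203 + 25   →  a_2 = 3
203 = 8·25 + 3   →  a_3 = 8

8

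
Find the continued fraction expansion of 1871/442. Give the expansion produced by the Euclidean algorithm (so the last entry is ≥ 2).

[4; 4, 3, 2, 3, 4]

1871 = 4·442 + 103
442 = 4·103 + 30
103 = 3·30 + 13
30 = 2·13 + 4
13 = 3·4 + 1
4 = 4·1 + 0  (stop)
So 1871/442 = [4; 4, 3, 2, 3, 4].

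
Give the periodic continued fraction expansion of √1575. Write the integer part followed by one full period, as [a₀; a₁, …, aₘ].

a₀ = ⌊√1575⌋ = 39.
With m₀=0, d₀=1 and mₖ₊₁ = dₖaₖ − mₖ, dₖ₊₁ = (n − mₖ₊₁²)/dₖ, aₖ₊₁ = ⌊(a₀+mₖ₊₁)/dₖ₊₁⌋:
  k=1: m=39, d=54, a=1
  k=2: m=15, d=25, a=2
  k=3: m=35, d=14, a=5
  k=4: m=35, d=25, a=2
  k=5: m=15, d=54, a=1
  k=6: m=39, d=1, a=78
d=1 and a=2a₀=78 at k=6, so the next step gives (m, d) = (39, 54) again — its k=1 value — and the period has length 6.

[39; 1, 2, 5, 2, 1, 78]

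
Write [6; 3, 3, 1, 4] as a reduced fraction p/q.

391/62

Using pₖ = aₖpₖ₋₁ + pₖ₋₂ and qₖ = aₖqₖ₋₁ + qₖ₋₂:
  k=0: a=6, p=6, q=1
  k=1: a=3, p=19, q=3
  k=2: a=3, p=63, q=10
  k=3: a=1, p=82, q=13
  k=4: a=4, p=391, q=62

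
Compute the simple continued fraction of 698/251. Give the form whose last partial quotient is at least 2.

[2; 1, 3, 1, 1, 3, 2, 3]

698 = 2×251 + 196
251 = 1×196 + 55
196 = 3×55 + 31
55 = 1×31 + 24
31 = 1×24 + 7
24 = 3×7 + 3
7 = 2×3 + 1
3 = 3×1 + 0  (stop)
So 698/251 = [2; 1, 3, 1, 1, 3, 2, 3].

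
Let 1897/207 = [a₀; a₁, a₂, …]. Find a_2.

1897 = 9·207 + 34   →  a_0 = 9
207 = 6·34 + 3   →  a_1 = 6
34 = 11·3 + 1   →  a_2 = 11

11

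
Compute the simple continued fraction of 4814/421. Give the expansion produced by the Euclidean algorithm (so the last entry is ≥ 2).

4814 = 11×421 + 183
421 = 2×183 + 55
183 = 3×55 + 18
55 = 3×18 + 1
18 = 18×1 + 0  (stop)
So 4814/421 = [11; 2, 3, 3, 18].

[11; 2, 3, 3, 18]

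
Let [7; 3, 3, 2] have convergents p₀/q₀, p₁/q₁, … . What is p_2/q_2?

73/10

Using pₖ = aₖpₖ₋₁ + pₖ₋₂, qₖ = aₖqₖ₋₁ + qₖ₋₂ (with p₋₁=1, p₋₂=0, q₋₁=0, q₋₂=1):
  k=0: a=7, p=7, q=1
  k=1: a=3, p=22, q=3
  k=2: a=3, p=73, q=10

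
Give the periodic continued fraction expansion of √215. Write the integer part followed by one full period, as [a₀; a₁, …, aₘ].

[14; 1, 1, 1, 28]

a₀ = ⌊√215⌋ = 14.
With m₀=0, d₀=1 and mₖ₊₁ = dₖaₖ − mₖ, dₖ₊₁ = (n − mₖ₊₁²)/dₖ, aₖ₊₁ = ⌊(a₀+mₖ₊₁)/dₖ₊₁⌋:
  k=1: m=14, d=19, a=1
  k=2: m=5, d=10, a=1
  k=3: m=5, d=19, a=1
  k=4: m=14, d=1, a=28
d=1 and a=2a₀=28 at k=4, so the next step gives (m, d) = (14, 19) again — its k=1 value — and the period has length 4.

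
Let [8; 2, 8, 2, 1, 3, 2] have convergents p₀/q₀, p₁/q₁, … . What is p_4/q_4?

449/53

Using pₖ = aₖpₖ₋₁ + pₖ₋₂, qₖ = aₖqₖ₋₁ + qₖ₋₂ (with p₋₁=1, p₋₂=0, q₋₁=0, q₋₂=1):
  k=0: a=8, p=8, q=1
  k=1: a=2, p=17, q=2
  k=2: a=8, p=144, q=17
  k=3: a=2, p=305, q=36
  k=4: a=1, p=449, q=53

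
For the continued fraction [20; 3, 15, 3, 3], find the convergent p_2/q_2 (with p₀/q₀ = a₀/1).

Using pₖ = aₖpₖ₋₁ + pₖ₋₂, qₖ = aₖqₖ₋₁ + qₖ₋₂ (with p₋₁=1, p₋₂=0, q₋₁=0, q₋₂=1):
  k=0: a=20, p=20, q=1
  k=1: a=3, p=61, q=3
  k=2: a=15, p=935, q=46

935/46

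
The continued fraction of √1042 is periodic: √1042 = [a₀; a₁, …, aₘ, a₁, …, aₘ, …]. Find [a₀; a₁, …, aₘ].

a₀ = ⌊√1042⌋ = 32.

[32; 3, 1, 1, 3, 64]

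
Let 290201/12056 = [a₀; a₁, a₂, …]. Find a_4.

3

290201 = 24·12056 + 857   →  a_0 = 24
12056 = 14·857 + 58   →  a_1 = 14
857 = 14·58 + 45   →  a_2 = 14
58 = 1·45 + 13   →  a_3 = 1
45 = 3·13 + 6   →  a_4 = 3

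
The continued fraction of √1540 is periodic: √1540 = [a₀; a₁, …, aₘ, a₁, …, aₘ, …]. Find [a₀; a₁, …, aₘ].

[39; 4, 8, 2, 8, 4, 78]

a₀ = ⌊√1540⌋ = 39.
With m₀=0, d₀=1 and mₖ₊₁ = dₖaₖ − mₖ, dₖ₊₁ = (n − mₖ₊₁²)/dₖ, aₖ₊₁ = ⌊(a₀+mₖ₊₁)/dₖ₊₁⌋:
  k=1: m=39, d=19, a=4
  k=2: m=37, d=9, a=8
  k=3: m=35, d=35, a=2
  k=4: m=35, d=9, a=8
  k=5: m=37, d=19, a=4
  k=6: m=39, d=1, a=78
d=1 and a=2a₀=78 at k=6, so the next step gives (m, d) = (39, 19) again — its k=1 value — and the period has length 6.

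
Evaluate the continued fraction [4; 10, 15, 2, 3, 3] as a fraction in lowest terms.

14647/3573

Using pₖ = aₖpₖ₋₁ + pₖ₋₂ and qₖ = aₖqₖ₋₁ + qₖ₋₂:
  k=0: a=4, p=4, q=1
  k=1: a=10, p=41, q=10
  k=2: a=15, p=619, q=151
  k=3: a=2, p=1279, q=312
  k=4: a=3, p=4456, q=1087
  k=5: a=3, p=14647, q=3573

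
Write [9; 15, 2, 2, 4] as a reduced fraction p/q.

Fold from the inside: start with 4/1.
  2 + 1/4 = 9/4
  2 + 4/9 = 22/9
  15 + 9/22 = 339/22
  9 + 22/339 = 3073/339

3073/339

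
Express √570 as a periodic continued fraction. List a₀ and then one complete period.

a₀ = ⌊√570⌋ = 23.
With m₀=0, d₀=1 and mₖ₊₁ = dₖaₖ − mₖ, dₖ₊₁ = (n − mₖ₊₁²)/dₖ, aₖ₊₁ = ⌊(a₀+mₖ₊₁)/dₖ₊₁⌋:
  k=1: m=23, d=41, a=1
  k=2: m=18, d=6, a=6
  k=3: m=18, d=41, a=1
  k=4: m=23, d=1, a=46
d=1 and a=2a₀=46 at k=4, so the next step gives (m, d) = (23, 41) again — its k=1 value — and the period has length 4.

[23; 1, 6, 1, 46]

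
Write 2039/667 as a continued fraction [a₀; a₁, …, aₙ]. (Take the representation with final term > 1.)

[3; 17, 1, 1, 4, 4]

2039 = 3*667 + 38
667 = 17*38 + 21
38 = 1*21 + 17
21 = 1*17 + 4
17 = 4*4 + 1
4 = 4*1 + 0  (stop)
So 2039/667 = [3; 17, 1, 1, 4, 4].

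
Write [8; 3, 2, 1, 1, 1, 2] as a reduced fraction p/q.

589/71

Fold from the inside: start with 2/1.
  1 + 1/2 = 3/2
  1 + 2/3 = 5/3
  1 + 3/5 = 8/5
  2 + 5/8 = 21/8
  3 + 8/21 = 71/21
  8 + 21/71 = 589/71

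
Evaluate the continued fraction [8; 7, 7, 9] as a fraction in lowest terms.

Using pₖ = aₖpₖ₋₁ + pₖ₋₂ and qₖ = aₖqₖ₋₁ + qₖ₋₂:
  k=0: a=8, p=8, q=1
  k=1: a=7, p=57, q=7
  k=2: a=7, p=407, q=50
  k=3: a=9, p=3720, q=457

3720/457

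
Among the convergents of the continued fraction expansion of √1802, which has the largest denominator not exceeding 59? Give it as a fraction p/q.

√1802 = [42; 2, 4, 2, 84, …] (period length 4).
Convergents:
  p_0/q_0 = 42/1
  p_1/q_1 = 85/2
  p_2/q_2 = 382/9
  p_3/q_3 = 849/20
  p_4/q_4 = 71698/1689
q_3 = 20 ≤ 59 < 1689 = q_4, so the answer is 849/20.

849/20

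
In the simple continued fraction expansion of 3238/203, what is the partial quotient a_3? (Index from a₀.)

3

3238 = 15·203 + 193   →  a_0 = 15
203 = 1·193 + 10   →  a_1 = 1
193 = 19·10 + 3   →  a_2 = 19
10 = 3·3 + 1   →  a_3 = 3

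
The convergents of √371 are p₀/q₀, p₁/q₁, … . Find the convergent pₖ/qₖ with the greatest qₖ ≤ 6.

77/4

√371 = [19; 3, 1, 4, 1, 3, 38, …] (period length 6).
Convergents:
  p_0/q_0 = 19/1
  p_1/q_1 = 58/3
  p_2/q_2 = 77/4
  p_3/q_3 = 366/19
q_2 = 4 ≤ 6 < 19 = q_3, so the answer is 77/4.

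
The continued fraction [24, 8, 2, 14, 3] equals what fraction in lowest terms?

18209/755

Using pₖ = aₖpₖ₋₁ + pₖ₋₂ and qₖ = aₖqₖ₋₁ + qₖ₋₂:
  k=0: a=24, p=24, q=1
  k=1: a=8, p=193, q=8
  k=2: a=2, p=410, q=17
  k=3: a=14, p=5933, q=246
  k=4: a=3, p=18209, q=755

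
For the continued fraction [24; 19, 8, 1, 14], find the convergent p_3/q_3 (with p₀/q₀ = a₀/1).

4137/172

Using pₖ = aₖpₖ₋₁ + pₖ₋₂, qₖ = aₖqₖ₋₁ + qₖ₋₂ (with p₋₁=1, p₋₂=0, q₋₁=0, q₋₂=1):
  k=0: a=24, p=24, q=1
  k=1: a=19, p=457, q=19
  k=2: a=8, p=3680, q=153
  k=3: a=1, p=4137, q=172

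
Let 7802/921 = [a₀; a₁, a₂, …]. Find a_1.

2

7802 = 8·921 + 434   →  a_0 = 8
921 = 2·434 + 53   →  a_1 = 2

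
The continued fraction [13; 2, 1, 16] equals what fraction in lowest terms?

667/50

Using pₖ = aₖpₖ₋₁ + pₖ₋₂ and qₖ = aₖqₖ₋₁ + qₖ₋₂:
  k=0: a=13, p=13, q=1
  k=1: a=2, p=27, q=2
  k=2: a=1, p=40, q=3
  k=3: a=16, p=667, q=50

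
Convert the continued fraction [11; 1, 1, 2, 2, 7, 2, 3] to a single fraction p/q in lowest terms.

Fold from the inside: start with 3/1.
  2 + 1/3 = 7/3
  7 + 3/7 = 52/7
  2 + 7/52 = 111/52
  2 + 52/111 = 274/111
  1 + 111/274 = 385/274
  1 + 274/385 = 659/385
  11 + 385/659 = 7634/659

7634/659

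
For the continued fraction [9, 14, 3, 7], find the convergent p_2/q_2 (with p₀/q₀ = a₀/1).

390/43

Using pₖ = aₖpₖ₋₁ + pₖ₋₂, qₖ = aₖqₖ₋₁ + qₖ₋₂ (with p₋₁=1, p₋₂=0, q₋₁=0, q₋₂=1):
  k=0: a=9, p=9, q=1
  k=1: a=14, p=127, q=14
  k=2: a=3, p=390, q=43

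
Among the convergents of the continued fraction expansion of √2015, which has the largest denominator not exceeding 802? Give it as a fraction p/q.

√2015 = [44; 1, 7, 1, 88, …] (period length 4).
Convergents:
  p_0/q_0 = 44/1
  p_1/q_1 = 45/1
  p_2/q_2 = 359/8
  p_3/q_3 = 404/9
  p_4/q_4 = 35911/800
  p_5/q_5 = 36315/809
q_4 = 800 ≤ 802 < 809 = q_5, so the answer is 35911/800.

35911/800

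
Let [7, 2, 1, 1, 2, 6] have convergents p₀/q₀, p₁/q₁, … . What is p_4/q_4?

Using pₖ = aₖpₖ₋₁ + pₖ₋₂, qₖ = aₖqₖ₋₁ + qₖ₋₂ (with p₋₁=1, p₋₂=0, q₋₁=0, q₋₂=1):
  k=0: a=7, p=7, q=1
  k=1: a=2, p=15, q=2
  k=2: a=1, p=22, q=3
  k=3: a=1, p=37, q=5
  k=4: a=2, p=96, q=13

96/13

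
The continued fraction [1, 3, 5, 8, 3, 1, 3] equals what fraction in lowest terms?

2664/2029

Fold from the inside: start with 3/1.
  1 + 1/3 = 4/3
  3 + 3/4 = 15/4
  8 + 4/15 = 124/15
  5 + 15/124 = 635/124
  3 + 124/635 = 2029/635
  1 + 635/2029 = 2664/2029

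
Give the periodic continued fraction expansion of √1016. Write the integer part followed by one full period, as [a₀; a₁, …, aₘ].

a₀ = ⌊√1016⌋ = 31.
With m₀=0, d₀=1 and mₖ₊₁ = dₖaₖ − mₖ, dₖ₊₁ = (n − mₖ₊₁²)/dₖ, aₖ₊₁ = ⌊(a₀+mₖ₊₁)/dₖ₊₁⌋:
  k=1: m=31, d=55, a=1
  k=2: m=24, d=8, a=6
  k=3: m=24, d=55, a=1
  k=4: m=31, d=1, a=62
d=1 and a=2a₀=62 at k=4, so the next step gives (m, d) = (31, 55) again — its k=1 value — and the period has length 4.

[31; 1, 6, 1, 62]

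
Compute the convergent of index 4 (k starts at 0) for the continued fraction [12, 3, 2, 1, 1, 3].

209/17

Using pₖ = aₖpₖ₋₁ + pₖ₋₂, qₖ = aₖqₖ₋₁ + qₖ₋₂ (with p₋₁=1, p₋₂=0, q₋₁=0, q₋₂=1):
  k=0: a=12, p=12, q=1
  k=1: a=3, p=37, q=3
  k=2: a=2, p=86, q=7
  k=3: a=1, p=123, q=10
  k=4: a=1, p=209, q=17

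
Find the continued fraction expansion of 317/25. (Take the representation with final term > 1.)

317 = 12*25 + 17
25 = 1*17 + 8
17 = 2*8 + 1
8 = 8*1 + 0  (stop)
So 317/25 = [12; 1, 2, 8].

[12; 1, 2, 8]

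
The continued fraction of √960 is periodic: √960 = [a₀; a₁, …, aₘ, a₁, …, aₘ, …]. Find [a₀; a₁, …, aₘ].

a₀ = ⌊√960⌋ = 30.
With m₀=0, d₀=1 and mₖ₊₁ = dₖaₖ − mₖ, dₖ₊₁ = (n − mₖ₊₁²)/dₖ, aₖ₊₁ = ⌊(a₀+mₖ₊₁)/dₖ₊₁⌋:
  k=1: m=30, d=60, a=1
  k=2: m=30, d=1, a=60
d=1 and a=2a₀=60 at k=2, so the next step gives (m, d) = (30, 60) again — its k=1 value — and the period has length 2.

[30; 1, 60]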